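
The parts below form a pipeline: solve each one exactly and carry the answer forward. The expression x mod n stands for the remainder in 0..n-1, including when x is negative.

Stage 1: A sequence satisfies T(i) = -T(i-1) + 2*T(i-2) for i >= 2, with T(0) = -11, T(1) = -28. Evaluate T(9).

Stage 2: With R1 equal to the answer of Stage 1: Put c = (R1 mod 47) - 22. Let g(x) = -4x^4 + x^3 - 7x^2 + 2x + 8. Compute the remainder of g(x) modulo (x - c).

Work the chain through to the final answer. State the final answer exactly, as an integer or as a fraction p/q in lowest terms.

Stage 1: T(2) = -1*(-28) + 2*(-11) = 6; iterating: T(2)=6, T(3)=-62, T(4)=74, T(5)=-198, T(6)=346, T(7)=-742, T(8)=1434, T(9)=-2918; answer -2918
Stage 2: R1 = -2918; c = 21; remainder = value at the root: -4*(21)^4 + 1*(21)^3 - 7*(21)^2 + 2*(21)^1 + 8 = (-777924) + (9261) + (-3087) + (42) + (8) = -771700; answer -771700

-771700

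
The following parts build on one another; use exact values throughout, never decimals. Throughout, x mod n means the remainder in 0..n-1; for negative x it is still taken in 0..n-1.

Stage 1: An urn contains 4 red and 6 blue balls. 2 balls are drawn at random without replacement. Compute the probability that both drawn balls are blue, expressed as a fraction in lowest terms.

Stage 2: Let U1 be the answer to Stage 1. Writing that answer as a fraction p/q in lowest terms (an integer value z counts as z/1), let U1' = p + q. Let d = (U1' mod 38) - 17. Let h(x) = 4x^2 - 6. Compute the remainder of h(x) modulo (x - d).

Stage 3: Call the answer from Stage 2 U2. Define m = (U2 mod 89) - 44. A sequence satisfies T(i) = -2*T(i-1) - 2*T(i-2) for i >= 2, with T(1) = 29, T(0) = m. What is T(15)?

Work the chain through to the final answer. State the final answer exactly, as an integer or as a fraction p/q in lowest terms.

Stage 1: total draws C(10,2) = 45; favorable C(6,2) = 15; P = 1/3; answer 1/3
Stage 2: U1 = 1/3; threaded value p + q = 4; d = -13; remainder = value at the root: 4*(-13)^2 - 6 = (676) + (-6) = 670; answer 670
Stage 3: U2 = 670; m = 3; T(2) = -2*(29) - 2*(3) = -64; iterating: T(2)=-64, T(3)=70, T(4)=-12, T(5)=-116, T(6)=256, T(7)=-280, T(8)=48, T(9)=464, T(10)=-1024, T(11)=1120, T(12)=-192, T(13)=-1856, T(14)=4096, T(15)=-4480; answer -4480

-4480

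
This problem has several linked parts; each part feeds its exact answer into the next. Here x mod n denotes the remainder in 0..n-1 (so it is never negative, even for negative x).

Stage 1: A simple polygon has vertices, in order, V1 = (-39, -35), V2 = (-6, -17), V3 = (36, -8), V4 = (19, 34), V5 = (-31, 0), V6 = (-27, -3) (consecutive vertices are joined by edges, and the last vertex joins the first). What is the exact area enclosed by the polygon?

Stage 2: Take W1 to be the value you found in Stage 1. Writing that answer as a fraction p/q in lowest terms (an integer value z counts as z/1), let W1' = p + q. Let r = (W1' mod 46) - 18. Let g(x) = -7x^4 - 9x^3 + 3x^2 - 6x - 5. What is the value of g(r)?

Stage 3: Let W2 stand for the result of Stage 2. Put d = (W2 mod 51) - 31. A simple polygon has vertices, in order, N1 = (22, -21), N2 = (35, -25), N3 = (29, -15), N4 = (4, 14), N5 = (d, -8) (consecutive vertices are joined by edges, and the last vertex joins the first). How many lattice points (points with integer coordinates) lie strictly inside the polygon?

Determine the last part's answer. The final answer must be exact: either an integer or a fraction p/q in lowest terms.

Stage 1: cross terms: (-39*-17 - -6*-35)=453, (-6*-8 - 36*-17)=660, (36*34 - 19*-8)=1376, (19*0 - -31*34)=1054, (-31*-3 - -27*0)=93, (-27*-35 - -39*-3)=828; twice the area = |4464| = 4464; area = 2232; answer 2232
Stage 2: W1 = 2232; threaded value p + q = 2233; r = 7; -7*(7)^4 - 9*(7)^3 + 3*(7)^2 - 6*(7)^1 - 5 = (-16807) + (-3087) + (147) + (-42) + (-5) = -19794; answer -19794
Stage 3: W2 = -19794; d = 14; cross terms: (22*-25 - 35*-21)=185, (35*-15 - 29*-25)=200, (29*14 - 4*-15)=466, (4*-8 - 14*14)=-228, (14*-21 - 22*-8)=-118; twice the area = |505| = 505; area = 505/2; boundary points = 1 + 2 + 1 + 2 + 1 = 7; strictly interior points = area - boundary/2 + 1 = 250; answer 250

250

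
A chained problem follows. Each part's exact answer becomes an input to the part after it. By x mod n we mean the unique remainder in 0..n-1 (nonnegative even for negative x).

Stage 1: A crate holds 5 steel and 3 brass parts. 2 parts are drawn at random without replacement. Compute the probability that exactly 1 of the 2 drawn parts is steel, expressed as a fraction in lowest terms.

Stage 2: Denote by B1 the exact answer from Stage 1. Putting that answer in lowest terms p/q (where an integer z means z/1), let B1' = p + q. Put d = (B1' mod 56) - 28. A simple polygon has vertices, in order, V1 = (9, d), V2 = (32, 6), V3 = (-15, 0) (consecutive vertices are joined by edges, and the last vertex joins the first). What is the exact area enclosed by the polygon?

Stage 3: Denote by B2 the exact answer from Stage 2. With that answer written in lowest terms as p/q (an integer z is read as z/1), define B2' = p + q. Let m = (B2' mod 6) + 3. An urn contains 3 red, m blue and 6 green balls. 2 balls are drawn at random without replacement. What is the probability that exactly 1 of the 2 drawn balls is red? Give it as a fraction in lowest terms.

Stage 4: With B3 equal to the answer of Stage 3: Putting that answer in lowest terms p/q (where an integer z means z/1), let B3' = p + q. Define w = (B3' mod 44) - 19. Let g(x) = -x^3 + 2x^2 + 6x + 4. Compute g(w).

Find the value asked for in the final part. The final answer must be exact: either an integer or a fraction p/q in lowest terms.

Stage 1: total draws C(8,2) = 28; favorable C(5,1)*C(3,1) = 15; P = 15/28; answer 15/28
Stage 2: B1 = 15/28; threaded value p + q = 43; d = 15; cross terms: (9*6 - 32*15)=-426, (32*0 - -15*6)=90, (-15*15 - 9*0)=-225; twice the area = |-561| = 561; area = 561/2; answer 561/2
Stage 3: B2 = 561/2; threaded value p + q = 563; m = 8; total draws C(17,2) = 136; favorable C(3,1)*C(14,1) = 42; P = 21/68; answer 21/68
Stage 4: B3 = 21/68; threaded value p + q = 89; w = -18; -1*(-18)^3 + 2*(-18)^2 + 6*(-18)^1 + 4 = (5832) + (648) + (-108) + (4) = 6376; answer 6376

6376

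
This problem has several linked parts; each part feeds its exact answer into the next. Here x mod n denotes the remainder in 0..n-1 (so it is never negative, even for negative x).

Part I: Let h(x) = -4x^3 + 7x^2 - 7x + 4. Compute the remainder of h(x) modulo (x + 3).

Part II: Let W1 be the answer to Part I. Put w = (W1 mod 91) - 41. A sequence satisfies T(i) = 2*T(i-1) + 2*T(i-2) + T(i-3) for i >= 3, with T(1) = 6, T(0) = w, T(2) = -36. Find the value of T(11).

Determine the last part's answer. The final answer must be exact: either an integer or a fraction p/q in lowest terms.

-354282

Part I: remainder = value at the root: -4*(-3)^3 + 7*(-3)^2 - 7*(-3)^1 + 4 = (108) + (63) + (21) + (4) = 196; answer 196
Part II: W1 = 196; w = -27; T(3) = 2*(-36) + 2*(6) + 1*(-27) = -87; iterating: T(3)=-87, T(4)=-240, T(5)=-690, T(6)=-1947, T(7)=-5514, T(8)=-15612, T(9)=-44199, T(10)=-125136, T(11)=-354282; answer -354282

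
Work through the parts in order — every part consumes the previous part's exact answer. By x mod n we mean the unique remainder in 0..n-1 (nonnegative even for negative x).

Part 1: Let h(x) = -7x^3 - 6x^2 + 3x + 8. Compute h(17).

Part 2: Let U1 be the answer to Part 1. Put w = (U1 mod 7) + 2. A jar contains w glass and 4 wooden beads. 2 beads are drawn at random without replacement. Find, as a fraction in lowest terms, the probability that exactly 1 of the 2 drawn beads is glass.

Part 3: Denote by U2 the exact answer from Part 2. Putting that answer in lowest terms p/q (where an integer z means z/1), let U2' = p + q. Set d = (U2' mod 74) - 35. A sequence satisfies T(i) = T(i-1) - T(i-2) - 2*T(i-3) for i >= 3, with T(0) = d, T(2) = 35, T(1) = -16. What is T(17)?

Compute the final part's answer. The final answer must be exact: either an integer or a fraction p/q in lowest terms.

41039

Part 1: -7*(17)^3 - 6*(17)^2 + 3*(17)^1 + 8 = (-34391) + (-1734) + (51) + (8) = -36066; answer -36066
Part 2: U1 = -36066; w = 7; total draws C(11,2) = 55; favorable C(7,1)*C(4,1) = 28; P = 28/55; answer 28/55
Part 3: U2 = 28/55; threaded value p + q = 83; d = -26; T(3) = 1*(35) - 1*(-16) - 2*(-26) = 103; iterating: T(3)=103, T(4)=100, T(5)=-73, T(6)=-379, T(7)=-506, T(8)=19, T(9)=1283, T(10)=2276, T(11)=955, T(12)=-3887, T(13)=-9394, T(14)=-7417, T(15)=9751, T(16)=35956, T(17)=41039; answer 41039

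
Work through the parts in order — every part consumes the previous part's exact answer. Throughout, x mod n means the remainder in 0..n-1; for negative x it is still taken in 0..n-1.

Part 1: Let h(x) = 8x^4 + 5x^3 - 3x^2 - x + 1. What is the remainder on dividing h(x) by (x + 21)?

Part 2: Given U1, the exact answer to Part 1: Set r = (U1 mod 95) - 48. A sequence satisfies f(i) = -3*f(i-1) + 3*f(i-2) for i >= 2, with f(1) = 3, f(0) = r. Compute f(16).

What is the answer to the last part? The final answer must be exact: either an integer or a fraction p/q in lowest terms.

Part 1: remainder = value at the root: 8*(-21)^4 + 5*(-21)^3 - 3*(-21)^2 - 1*(-21)^1 + 1 = (1555848) + (-46305) + (-1323) + (21) + (1) = 1508242; answer 1508242
Part 2: U1 = 1508242; r = -26; f(2) = -3*(3) + 3*(-26) = -87; iterating: f(2)=-87, f(3)=270, f(4)=-1071, f(5)=4023, f(6)=-15282, f(7)=57915, f(8)=-219591, f(9)=832518, f(10)=-3156327, f(11)=11966535, f(12)=-45368586, f(13)=172005363, f(14)=-652121847, f(15)=2472381630, f(16)=-9373510431; answer -9373510431

-9373510431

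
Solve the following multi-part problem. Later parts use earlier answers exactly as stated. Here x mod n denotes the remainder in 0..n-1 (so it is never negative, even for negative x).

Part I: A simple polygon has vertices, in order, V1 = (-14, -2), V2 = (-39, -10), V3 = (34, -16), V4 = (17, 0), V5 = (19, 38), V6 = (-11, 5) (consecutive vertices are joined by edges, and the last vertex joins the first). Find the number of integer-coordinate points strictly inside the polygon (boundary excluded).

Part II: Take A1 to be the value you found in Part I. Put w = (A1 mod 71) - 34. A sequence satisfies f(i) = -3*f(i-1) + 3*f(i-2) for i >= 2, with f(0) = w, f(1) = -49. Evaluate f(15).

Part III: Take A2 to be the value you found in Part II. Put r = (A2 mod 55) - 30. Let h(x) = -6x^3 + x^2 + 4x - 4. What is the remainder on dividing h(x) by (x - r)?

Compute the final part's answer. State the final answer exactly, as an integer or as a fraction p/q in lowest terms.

3100

Part I: cross terms: (-14*-10 - -39*-2)=62, (-39*-16 - 34*-10)=964, (34*0 - 17*-16)=272, (17*38 - 19*0)=646, (19*5 - -11*38)=513, (-11*-2 - -14*5)=92; twice the area = |2549| = 2549; area = 2549/2; boundary points = 1 + 1 + 1 + 2 + 3 + 1 = 9; strictly interior points = area - boundary/2 + 1 = 1271; answer 1271
Part II: A1 = 1271; w = 30; f(2) = -3*(-49) + 3*(30) = 237; iterating: f(2)=237, f(3)=-858, f(4)=3285, f(5)=-12429, f(6)=47142, f(7)=-178713, f(8)=677565, f(9)=-2568834, f(10)=9739197, f(11)=-36924093, f(12)=139989870, f(13)=-530741889, f(14)=2012195277, f(15)=-7628811498; answer -7628811498
Part III: A2 = -7628811498; r = -8; remainder = value at the root: -6*(-8)^3 + 1*(-8)^2 + 4*(-8)^1 - 4 = (3072) + (64) + (-32) + (-4) = 3100; answer 3100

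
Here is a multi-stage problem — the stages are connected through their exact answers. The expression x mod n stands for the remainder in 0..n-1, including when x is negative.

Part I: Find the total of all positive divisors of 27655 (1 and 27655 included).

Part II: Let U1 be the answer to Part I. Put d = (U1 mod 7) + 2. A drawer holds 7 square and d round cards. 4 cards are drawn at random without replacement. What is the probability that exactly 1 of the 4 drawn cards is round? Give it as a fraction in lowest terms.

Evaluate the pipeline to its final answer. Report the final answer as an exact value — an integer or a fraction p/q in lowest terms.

Part I: 27655 = 5 * 5531; sigma = (1 + 5) * (1 + 5531) = 6 * 5532 = 33192; answer 33192
Part II: U1 = 33192; d = 7; total draws C(14,4) = 1001; favorable C(7,1)*C(7,3) = 245; P = 35/143; answer 35/143

35/143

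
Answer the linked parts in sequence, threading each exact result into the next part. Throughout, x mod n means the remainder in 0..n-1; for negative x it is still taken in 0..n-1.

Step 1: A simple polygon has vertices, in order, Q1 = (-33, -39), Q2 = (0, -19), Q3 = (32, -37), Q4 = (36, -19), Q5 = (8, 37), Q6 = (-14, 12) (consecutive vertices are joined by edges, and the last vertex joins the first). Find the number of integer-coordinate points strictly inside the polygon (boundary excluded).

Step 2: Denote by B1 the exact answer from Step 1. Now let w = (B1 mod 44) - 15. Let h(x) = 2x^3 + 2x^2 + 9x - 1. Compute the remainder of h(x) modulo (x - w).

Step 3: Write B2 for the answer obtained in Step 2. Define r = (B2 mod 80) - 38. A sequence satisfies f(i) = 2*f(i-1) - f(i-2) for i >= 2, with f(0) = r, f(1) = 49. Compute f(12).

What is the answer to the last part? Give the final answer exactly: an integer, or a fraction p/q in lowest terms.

621

Step 1: cross terms: (-33*-19 - 0*-39)=627, (0*-37 - 32*-19)=608, (32*-19 - 36*-37)=724, (36*37 - 8*-19)=1484, (8*12 - -14*37)=614, (-14*-39 - -33*12)=942; twice the area = |4999| = 4999; area = 4999/2; boundary points = 1 + 2 + 2 + 28 + 1 + 1 = 35; strictly interior points = area - boundary/2 + 1 = 2483; answer 2483
Step 2: B1 = 2483; w = 4; remainder = value at the root: 2*(4)^3 + 2*(4)^2 + 9*(4)^1 - 1 = (128) + (32) + (36) + (-1) = 195; answer 195
Step 3: B2 = 195; r = -3; f(2) = 2*(49) - 1*(-3) = 101; iterating: f(2)=101, f(3)=153, f(4)=205, f(5)=257, f(6)=309, f(7)=361, f(8)=413, f(9)=465, f(10)=517, f(11)=569, f(12)=621; answer 621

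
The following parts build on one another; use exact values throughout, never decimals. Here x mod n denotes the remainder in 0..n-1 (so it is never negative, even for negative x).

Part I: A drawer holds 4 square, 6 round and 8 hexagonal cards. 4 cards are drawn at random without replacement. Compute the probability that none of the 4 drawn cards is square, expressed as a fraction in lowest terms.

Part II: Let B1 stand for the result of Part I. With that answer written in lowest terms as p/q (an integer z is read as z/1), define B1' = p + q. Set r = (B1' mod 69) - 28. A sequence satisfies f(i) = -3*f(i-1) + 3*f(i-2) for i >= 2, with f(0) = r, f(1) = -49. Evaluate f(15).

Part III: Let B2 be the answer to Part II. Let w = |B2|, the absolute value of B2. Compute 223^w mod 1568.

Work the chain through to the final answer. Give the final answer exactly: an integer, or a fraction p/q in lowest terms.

1567

Part I: total draws C(18,4) = 3060; favorable C(14,4) = 1001; P = 1001/3060; answer 1001/3060
Part II: B1 = 1001/3060; threaded value p + q = 4061; r = 31; f(2) = -3*(-49) + 3*(31) = 240; iterating: f(2)=240, f(3)=-867, f(4)=3321, f(5)=-12564, f(6)=47655, f(7)=-180657, f(8)=684936, f(9)=-2596779, f(10)=9845145, f(11)=-37325772, f(12)=141512751, f(13)=-536515569, f(14)=2034084960, f(15)=-7711801587; answer -7711801587
Part III: B2 = -7711801587; w = 7711801587; squarings mod 1568: 223^1=223, 223^2=1121, 223^4=673, 223^8=1345, 223^16=1121, 223^32=673, 223^64=1345, 223^128=1121, 223^256=673, 223^512=1345, 223^1024=1121, 223^2048=673, 223^4096=1345, 223^8192=1121, 223^16384=673, 223^32768=1345, 223^65536=1121, 223^131072=673, 223^262144=1345, 223^524288=1121, 223^1048576=673, 223^2097152=1345, 223^4194304=1121, 223^8388608=673, 223^16777216=1345, 223^33554432=1121, 223^67108864=673, 223^134217728=1345, 223^268435456=1121, 223^536870912=673, 223^1073741824=1345, 223^2147483648=1121, 223^4294967296=673; 223^7711801587 = 223^1 * 223^2 * 223^16 * 223^32 * 223^64 * 223^128 * 223^16384 * 223^32768 * 223^524288 * 223^2097152 * 223^8388608 * 223^16777216 * 223^33554432 * 223^134217728 * 223^1073741824 * 223^2147483648 * 223^4294967296 = 1567 (mod 1568); answer 1567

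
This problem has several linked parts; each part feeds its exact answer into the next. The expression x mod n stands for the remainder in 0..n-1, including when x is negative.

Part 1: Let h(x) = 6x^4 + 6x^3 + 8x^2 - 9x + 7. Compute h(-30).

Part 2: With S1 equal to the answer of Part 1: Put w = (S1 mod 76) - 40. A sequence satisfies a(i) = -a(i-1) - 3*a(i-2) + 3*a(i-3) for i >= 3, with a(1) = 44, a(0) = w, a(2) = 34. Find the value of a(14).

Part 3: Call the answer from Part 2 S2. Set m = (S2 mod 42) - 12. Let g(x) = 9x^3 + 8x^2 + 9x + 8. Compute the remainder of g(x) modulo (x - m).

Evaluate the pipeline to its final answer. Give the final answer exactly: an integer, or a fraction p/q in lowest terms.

Part 1: 6*(-30)^4 + 6*(-30)^3 + 8*(-30)^2 - 9*(-30)^1 + 7 = (4860000) + (-162000) + (7200) + (270) + (7) = 4705477; answer 4705477
Part 2: S1 = 4705477; w = -27; a(3) = -1*(34) - 3*(44) + 3*(-27) = -247; iterating: a(3)=-247, a(4)=277, a(5)=566, a(6)=-2138, a(7)=1271, a(8)=6841, a(9)=-17068, a(10)=358, a(11)=71369, a(12)=-123647, a(13)=-89386, a(14)=674434; answer 674434
Part 3: S2 = 674434; m = 28; remainder = value at the root: 9*(28)^3 + 8*(28)^2 + 9*(28)^1 + 8 = (197568) + (6272) + (252) + (8) = 204100; answer 204100

204100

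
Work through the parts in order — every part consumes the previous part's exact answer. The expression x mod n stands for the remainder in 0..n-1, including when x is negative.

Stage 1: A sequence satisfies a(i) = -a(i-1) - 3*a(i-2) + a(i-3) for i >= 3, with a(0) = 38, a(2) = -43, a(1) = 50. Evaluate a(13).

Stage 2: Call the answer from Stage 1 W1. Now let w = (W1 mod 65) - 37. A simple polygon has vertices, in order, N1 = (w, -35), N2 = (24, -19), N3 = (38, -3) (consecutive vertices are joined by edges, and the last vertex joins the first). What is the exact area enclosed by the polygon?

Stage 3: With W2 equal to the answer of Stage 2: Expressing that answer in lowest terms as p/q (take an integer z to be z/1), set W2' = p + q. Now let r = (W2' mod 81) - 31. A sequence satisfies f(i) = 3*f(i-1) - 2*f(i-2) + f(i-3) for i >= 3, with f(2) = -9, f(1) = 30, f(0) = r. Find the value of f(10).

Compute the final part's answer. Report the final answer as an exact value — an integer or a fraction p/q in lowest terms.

Stage 1: a(3) = -1*(-43) - 3*(50) + 1*(38) = -69; iterating: a(3)=-69, a(4)=248, a(5)=-84, a(6)=-729, a(7)=1229, a(8)=874, a(9)=-5290, a(10)=3897, a(11)=12847, a(12)=-29828, a(13)=-4816; answer -4816
Stage 2: W1 = -4816; w = 22; cross terms: (22*-19 - 24*-35)=422, (24*-3 - 38*-19)=650, (38*-35 - 22*-3)=-1264; twice the area = |-192| = 192; area = 96; answer 96
Stage 3: W2 = 96; threaded value p + q = 97; r = -15; f(3) = 3*(-9) - 2*(30) + 1*(-15) = -102; iterating: f(3)=-102, f(4)=-258, f(5)=-579, f(6)=-1323, f(7)=-3069, f(8)=-7140, f(9)=-16605, f(10)=-38604; answer -38604

-38604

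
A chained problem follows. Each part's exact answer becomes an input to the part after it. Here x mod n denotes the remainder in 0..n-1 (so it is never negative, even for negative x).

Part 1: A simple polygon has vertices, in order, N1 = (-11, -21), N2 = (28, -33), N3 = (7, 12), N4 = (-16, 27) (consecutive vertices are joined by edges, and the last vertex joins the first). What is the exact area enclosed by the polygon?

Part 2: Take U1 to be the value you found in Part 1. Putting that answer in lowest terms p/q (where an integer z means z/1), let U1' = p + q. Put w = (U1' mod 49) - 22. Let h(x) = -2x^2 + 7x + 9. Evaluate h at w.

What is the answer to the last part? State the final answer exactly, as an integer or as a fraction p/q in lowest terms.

Part 1: cross terms: (-11*-33 - 28*-21)=951, (28*12 - 7*-33)=567, (7*27 - -16*12)=381, (-16*-21 - -11*27)=633; twice the area = |2532| = 2532; area = 1266; answer 1266
Part 2: U1 = 1266; threaded value p + q = 1267; w = 20; -2*(20)^2 + 7*(20)^1 + 9 = (-800) + (140) + (9) = -651; answer -651

-651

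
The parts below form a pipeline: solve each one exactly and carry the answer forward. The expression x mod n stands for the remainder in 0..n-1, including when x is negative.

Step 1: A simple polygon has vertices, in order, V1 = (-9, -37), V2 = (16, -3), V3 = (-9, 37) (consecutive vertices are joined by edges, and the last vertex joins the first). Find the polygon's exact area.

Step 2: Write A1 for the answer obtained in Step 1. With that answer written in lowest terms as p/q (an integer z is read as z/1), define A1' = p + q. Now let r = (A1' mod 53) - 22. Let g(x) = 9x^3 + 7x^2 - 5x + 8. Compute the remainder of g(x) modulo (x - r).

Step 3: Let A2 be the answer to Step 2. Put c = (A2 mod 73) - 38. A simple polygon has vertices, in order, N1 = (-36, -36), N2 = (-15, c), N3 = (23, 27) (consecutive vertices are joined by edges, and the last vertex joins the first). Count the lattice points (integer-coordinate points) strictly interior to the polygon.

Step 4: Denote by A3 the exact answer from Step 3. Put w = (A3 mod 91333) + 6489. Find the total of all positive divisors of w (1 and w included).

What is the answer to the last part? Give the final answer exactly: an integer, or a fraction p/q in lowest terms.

15210

Step 1: cross terms: (-9*-3 - 16*-37)=619, (16*37 - -9*-3)=565, (-9*-37 - -9*37)=666; twice the area = |1850| = 1850; area = 925; answer 925
Step 2: A1 = 925; threaded value p + q = 926; r = 3; remainder = value at the root: 9*(3)^3 + 7*(3)^2 - 5*(3)^1 + 8 = (243) + (63) + (-15) + (8) = 299; answer 299
Step 3: A2 = 299; c = -31; cross terms: (-36*-31 - -15*-36)=576, (-15*27 - 23*-31)=308, (23*-36 - -36*27)=144; twice the area = |1028| = 1028; area = 514; boundary points = 1 + 2 + 1 = 4; strictly interior points = area - boundary/2 + 1 = 513; answer 513
Step 4: A3 = 513; w = 7002; 7002 = 2 * 3^2 * 389; sigma = (1 + 2) * (1 + 3 + 9) * (1 + 389) = 3 * 13 * 390 = 15210; answer 15210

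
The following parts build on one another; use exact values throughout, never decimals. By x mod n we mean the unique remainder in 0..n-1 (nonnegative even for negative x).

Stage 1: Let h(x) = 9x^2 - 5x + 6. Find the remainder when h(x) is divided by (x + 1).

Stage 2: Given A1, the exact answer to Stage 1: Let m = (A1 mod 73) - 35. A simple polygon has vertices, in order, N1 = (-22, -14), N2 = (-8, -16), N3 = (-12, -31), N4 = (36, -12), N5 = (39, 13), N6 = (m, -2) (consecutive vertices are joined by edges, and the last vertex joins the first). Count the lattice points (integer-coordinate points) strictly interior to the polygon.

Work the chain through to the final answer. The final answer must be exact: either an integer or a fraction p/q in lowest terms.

Stage 1: remainder = value at the root: 9*(-1)^2 - 5*(-1)^1 + 6 = (9) + (5) + (6) = 20; answer 20
Stage 2: A1 = 20; m = -15; cross terms: (-22*-16 - -8*-14)=240, (-8*-31 - -12*-16)=56, (-12*-12 - 36*-31)=1260, (36*13 - 39*-12)=936, (39*-2 - -15*13)=117, (-15*-14 - -22*-2)=166; twice the area = |2775| = 2775; area = 2775/2; boundary points = 2 + 1 + 1 + 1 + 3 + 1 = 9; strictly interior points = area - boundary/2 + 1 = 1384; answer 1384

1384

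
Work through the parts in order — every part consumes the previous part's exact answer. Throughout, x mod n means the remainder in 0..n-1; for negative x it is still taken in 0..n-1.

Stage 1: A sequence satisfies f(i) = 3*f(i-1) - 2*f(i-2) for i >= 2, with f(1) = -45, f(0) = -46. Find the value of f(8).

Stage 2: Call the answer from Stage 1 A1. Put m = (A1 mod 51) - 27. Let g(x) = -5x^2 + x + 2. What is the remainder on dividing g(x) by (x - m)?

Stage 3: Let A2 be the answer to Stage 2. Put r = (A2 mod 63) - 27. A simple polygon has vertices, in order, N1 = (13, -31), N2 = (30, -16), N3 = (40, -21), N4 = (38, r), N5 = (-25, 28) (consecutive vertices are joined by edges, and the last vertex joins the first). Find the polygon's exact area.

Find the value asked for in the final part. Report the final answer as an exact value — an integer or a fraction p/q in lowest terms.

Stage 1: f(2) = 3*(-45) - 2*(-46) = -43; iterating: f(2)=-43, f(3)=-39, f(4)=-31, f(5)=-15, f(6)=17, f(7)=81, f(8)=209; answer 209
Stage 2: A1 = 209; m = -22; remainder = value at the root: -5*(-22)^2 + 1*(-22)^1 + 2 = (-2420) + (-22) + (2) = -2440; answer -2440
Stage 3: A2 = -2440; r = -10; cross terms: (13*-16 - 30*-31)=722, (30*-21 - 40*-16)=10, (40*-10 - 38*-21)=398, (38*28 - -25*-10)=814, (-25*-31 - 13*28)=411; twice the area = |2355| = 2355; area = 2355/2; answer 2355/2

2355/2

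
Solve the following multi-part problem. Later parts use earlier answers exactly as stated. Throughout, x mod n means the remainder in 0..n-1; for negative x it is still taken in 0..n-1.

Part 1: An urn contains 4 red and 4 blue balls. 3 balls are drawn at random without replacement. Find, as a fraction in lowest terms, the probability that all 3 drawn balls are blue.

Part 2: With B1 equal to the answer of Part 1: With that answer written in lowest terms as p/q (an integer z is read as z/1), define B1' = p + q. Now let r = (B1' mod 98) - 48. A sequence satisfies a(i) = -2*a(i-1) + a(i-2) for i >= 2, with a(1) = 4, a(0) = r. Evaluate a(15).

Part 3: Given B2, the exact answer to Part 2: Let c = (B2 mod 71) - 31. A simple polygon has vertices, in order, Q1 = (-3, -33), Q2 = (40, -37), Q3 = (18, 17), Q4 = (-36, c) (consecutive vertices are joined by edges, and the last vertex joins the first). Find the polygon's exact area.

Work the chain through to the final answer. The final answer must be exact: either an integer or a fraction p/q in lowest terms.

5249/2

Part 1: total draws C(8,3) = 56; favorable C(4,3) = 4; P = 1/14; answer 1/14
Part 2: B1 = 1/14; threaded value p + q = 15; r = -33; a(2) = -2*(4) + 1*(-33) = -41; iterating: a(2)=-41, a(3)=86, a(4)=-213, a(5)=512, a(6)=-1237, a(7)=2986, a(8)=-7209, a(9)=17404, a(10)=-42017, a(11)=101438, a(12)=-244893, a(13)=591224, a(14)=-1427341, a(15)=3445906; answer 3445906
Part 3: B2 = 3445906; c = 32; cross terms: (-3*-37 - 40*-33)=1431, (40*17 - 18*-37)=1346, (18*32 - -36*17)=1188, (-36*-33 - -3*32)=1284; twice the area = |5249| = 5249; area = 5249/2; answer 5249/2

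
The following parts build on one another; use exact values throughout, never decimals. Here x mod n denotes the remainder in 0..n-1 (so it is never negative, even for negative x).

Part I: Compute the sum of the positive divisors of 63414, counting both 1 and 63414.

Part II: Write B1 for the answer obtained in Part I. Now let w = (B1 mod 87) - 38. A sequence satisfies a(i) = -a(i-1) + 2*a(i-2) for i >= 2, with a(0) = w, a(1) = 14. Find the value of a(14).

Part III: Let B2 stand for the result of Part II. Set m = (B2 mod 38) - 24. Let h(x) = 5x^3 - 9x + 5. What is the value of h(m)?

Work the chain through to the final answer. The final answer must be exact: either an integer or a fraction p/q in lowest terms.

-13589

Part I: 63414 = 2 * 3^2 * 13 * 271; sigma = (1 + 2) * (1 + 3 + 9) * (1 + 13) * (1 + 271) = 3 * 13 * 14 * 272 = 148512; answer 148512
Part II: B1 = 148512; w = -35; a(2) = -1*(14) + 2*(-35) = -84; iterating: a(2)=-84, a(3)=112, a(4)=-280, a(5)=504, a(6)=-1064, a(7)=2072, a(8)=-4200, a(9)=8344, a(10)=-16744, a(11)=33432, a(12)=-66920, a(13)=133784, a(14)=-267624; answer -267624
Part III: B2 = -267624; m = -14; 5*(-14)^3 - 9*(-14)^1 + 5 = (-13720) + (126) + (5) = -13589; answer -13589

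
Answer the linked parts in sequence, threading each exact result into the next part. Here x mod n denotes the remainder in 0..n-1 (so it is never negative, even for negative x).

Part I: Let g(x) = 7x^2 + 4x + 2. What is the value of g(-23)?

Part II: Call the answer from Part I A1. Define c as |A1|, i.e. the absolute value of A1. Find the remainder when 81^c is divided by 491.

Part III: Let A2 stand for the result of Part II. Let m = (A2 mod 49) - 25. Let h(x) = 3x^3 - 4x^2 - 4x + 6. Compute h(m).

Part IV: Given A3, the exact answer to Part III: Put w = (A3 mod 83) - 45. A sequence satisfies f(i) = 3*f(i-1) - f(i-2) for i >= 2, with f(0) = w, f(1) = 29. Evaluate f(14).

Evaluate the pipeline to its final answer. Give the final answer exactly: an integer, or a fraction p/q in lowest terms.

9216519

Part I: 7*(-23)^2 + 4*(-23)^1 + 2 = (3703) + (-92) + (2) = 3613; answer 3613
Part II: A1 = 3613; c = 3613; squarings mod 491: 81^1=81, 81^2=178, 81^4=260, 81^8=333, 81^16=414, 81^32=37, 81^64=387, 81^128=14, 81^256=196, 81^512=118, 81^1024=176, 81^2048=43; 81^3613 = 81^1 * 81^4 * 81^8 * 81^16 * 81^512 * 81^1024 * 81^2048 = 291 (mod 491); answer 291
Part III: A2 = 291; m = 21; 3*(21)^3 - 4*(21)^2 - 4*(21)^1 + 6 = (27783) + (-1764) + (-84) + (6) = 25941; answer 25941
Part IV: A3 = 25941; w = 0; f(2) = 3*(29) - 1*(0) = 87; iterating: f(2)=87, f(3)=232, f(4)=609, f(5)=1595, f(6)=4176, f(7)=10933, f(8)=28623, f(9)=74936, f(10)=196185, f(11)=513619, f(12)=1344672, f(13)=3520397, f(14)=9216519; answer 9216519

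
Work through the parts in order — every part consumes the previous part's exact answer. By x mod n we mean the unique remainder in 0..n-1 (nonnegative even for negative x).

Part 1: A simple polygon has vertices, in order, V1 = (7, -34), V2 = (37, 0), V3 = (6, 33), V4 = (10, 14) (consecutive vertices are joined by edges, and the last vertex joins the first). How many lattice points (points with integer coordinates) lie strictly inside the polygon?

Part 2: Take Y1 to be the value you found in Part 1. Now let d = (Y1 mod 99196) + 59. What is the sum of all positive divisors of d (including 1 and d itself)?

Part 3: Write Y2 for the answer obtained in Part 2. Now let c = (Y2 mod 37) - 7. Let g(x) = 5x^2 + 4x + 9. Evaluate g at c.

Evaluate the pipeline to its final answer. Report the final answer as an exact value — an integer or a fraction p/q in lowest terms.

Part 1: cross terms: (7*0 - 37*-34)=1258, (37*33 - 6*0)=1221, (6*14 - 10*33)=-246, (10*-34 - 7*14)=-438; twice the area = |1795| = 1795; area = 1795/2; boundary points = 2 + 1 + 1 + 3 = 7; strictly interior points = area - boundary/2 + 1 = 895; answer 895
Part 2: Y1 = 895; d = 954; 954 = 2 * 3^2 * 53; sigma = (1 + 2) * (1 + 3 + 9) * (1 + 53) = 3 * 13 * 54 = 2106; answer 2106
Part 3: Y2 = 2106; c = 27; 5*(27)^2 + 4*(27)^1 + 9 = (3645) + (108) + (9) = 3762; answer 3762

3762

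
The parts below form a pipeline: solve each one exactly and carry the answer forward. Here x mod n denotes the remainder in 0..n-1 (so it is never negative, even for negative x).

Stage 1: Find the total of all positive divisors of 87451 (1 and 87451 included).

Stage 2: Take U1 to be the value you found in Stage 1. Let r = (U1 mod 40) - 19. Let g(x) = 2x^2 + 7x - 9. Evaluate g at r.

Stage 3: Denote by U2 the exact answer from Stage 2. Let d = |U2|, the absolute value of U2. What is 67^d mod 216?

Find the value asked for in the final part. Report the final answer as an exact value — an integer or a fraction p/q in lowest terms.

145

Stage 1: 87451 = 7 * 13 * 31^2; sigma = (1 + 7) * (1 + 13) * (1 + 31 + 961) = 8 * 14 * 993 = 111216; answer 111216
Stage 2: U1 = 111216; r = -3; 2*(-3)^2 + 7*(-3)^1 - 9 = (18) + (-21) + (-9) = -12; answer -12
Stage 3: U2 = -12; d = 12; squarings mod 216: 67^1=67, 67^2=169, 67^4=49, 67^8=25; 67^12 = 67^4 * 67^8 = 145 (mod 216); answer 145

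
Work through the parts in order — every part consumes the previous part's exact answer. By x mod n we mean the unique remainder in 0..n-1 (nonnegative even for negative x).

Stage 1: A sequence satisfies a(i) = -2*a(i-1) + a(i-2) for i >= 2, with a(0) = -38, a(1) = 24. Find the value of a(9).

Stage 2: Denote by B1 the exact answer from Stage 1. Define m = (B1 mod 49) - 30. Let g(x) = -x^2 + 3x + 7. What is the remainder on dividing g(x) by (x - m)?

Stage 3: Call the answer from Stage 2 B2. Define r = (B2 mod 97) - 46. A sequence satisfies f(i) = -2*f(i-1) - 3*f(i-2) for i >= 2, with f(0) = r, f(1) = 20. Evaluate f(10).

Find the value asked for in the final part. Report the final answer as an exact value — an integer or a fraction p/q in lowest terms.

-9853

Stage 1: a(2) = -2*(24) + 1*(-38) = -86; iterating: a(2)=-86, a(3)=196, a(4)=-478, a(5)=1152, a(6)=-2782, a(7)=6716, a(8)=-16214, a(9)=39144; answer 39144
Stage 2: B1 = 39144; m = 12; remainder = value at the root: -1*(12)^2 + 3*(12)^1 + 7 = (-144) + (36) + (7) = -101; answer -101
Stage 3: B2 = -101; r = 47; f(2) = -2*(20) - 3*(47) = -181; iterating: f(2)=-181, f(3)=302, f(4)=-61, f(5)=-784, f(6)=1751, f(7)=-1150, f(8)=-2953, f(9)=9356, f(10)=-9853; answer -9853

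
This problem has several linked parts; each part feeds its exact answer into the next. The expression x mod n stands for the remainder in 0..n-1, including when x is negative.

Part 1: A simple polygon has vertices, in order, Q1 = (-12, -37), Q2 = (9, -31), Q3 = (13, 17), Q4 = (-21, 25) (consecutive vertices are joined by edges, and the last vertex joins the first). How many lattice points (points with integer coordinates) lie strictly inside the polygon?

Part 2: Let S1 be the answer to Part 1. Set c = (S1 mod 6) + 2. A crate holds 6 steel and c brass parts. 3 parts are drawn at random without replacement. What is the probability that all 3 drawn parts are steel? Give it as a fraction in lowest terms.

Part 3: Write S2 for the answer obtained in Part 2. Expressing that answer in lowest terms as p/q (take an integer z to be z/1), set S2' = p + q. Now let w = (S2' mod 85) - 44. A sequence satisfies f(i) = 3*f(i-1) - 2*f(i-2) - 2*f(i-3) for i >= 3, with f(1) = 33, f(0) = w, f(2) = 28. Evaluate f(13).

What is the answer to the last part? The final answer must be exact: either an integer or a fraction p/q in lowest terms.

17018

Part 1: cross terms: (-12*-31 - 9*-37)=705, (9*17 - 13*-31)=556, (13*25 - -21*17)=682, (-21*-37 - -12*25)=1077; twice the area = |3020| = 3020; area = 1510; boundary points = 3 + 4 + 2 + 1 = 10; strictly interior points = area - boundary/2 + 1 = 1506; answer 1506
Part 2: S1 = 1506; c = 2; total draws C(8,3) = 56; favorable C(6,3) = 20; P = 5/14; answer 5/14
Part 3: S2 = 5/14; threaded value p + q = 19; w = -25; f(3) = 3*(28) - 2*(33) - 2*(-25) = 68; iterating: f(3)=68, f(4)=82, f(5)=54, f(6)=-138, f(7)=-686, f(8)=-1890, f(9)=-4022, f(10)=-6914, f(11)=-8918, f(12)=-4882, f(13)=17018; answer 17018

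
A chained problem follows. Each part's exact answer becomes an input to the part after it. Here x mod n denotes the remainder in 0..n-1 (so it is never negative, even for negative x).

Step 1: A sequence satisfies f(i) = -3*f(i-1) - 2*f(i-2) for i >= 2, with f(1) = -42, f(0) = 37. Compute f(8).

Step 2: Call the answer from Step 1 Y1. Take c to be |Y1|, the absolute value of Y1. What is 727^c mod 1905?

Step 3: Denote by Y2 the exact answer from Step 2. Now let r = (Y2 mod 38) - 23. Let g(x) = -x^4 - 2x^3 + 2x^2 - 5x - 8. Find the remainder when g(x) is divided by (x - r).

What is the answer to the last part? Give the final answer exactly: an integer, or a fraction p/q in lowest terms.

Step 1: f(2) = -3*(-42) - 2*(37) = 52; iterating: f(2)=52, f(3)=-72, f(4)=112, f(5)=-192, f(6)=352, f(7)=-672, f(8)=1312; answer 1312
Step 2: Y1 = 1312; c = 1312; squarings mod 1905: 727^1=727, 727^2=844, 727^4=1771, 727^8=811, 727^16=496, 727^32=271, 727^64=1051, 727^128=1606, 727^256=1771, 727^512=811, 727^1024=496; 727^1312 = 727^32 * 727^256 * 727^1024 = 31 (mod 1905); answer 31
Step 3: Y2 = 31; r = 8; remainder = value at the root: -1*(8)^4 - 2*(8)^3 + 2*(8)^2 - 5*(8)^1 - 8 = (-4096) + (-1024) + (128) + (-40) + (-8) = -5040; answer -5040

-5040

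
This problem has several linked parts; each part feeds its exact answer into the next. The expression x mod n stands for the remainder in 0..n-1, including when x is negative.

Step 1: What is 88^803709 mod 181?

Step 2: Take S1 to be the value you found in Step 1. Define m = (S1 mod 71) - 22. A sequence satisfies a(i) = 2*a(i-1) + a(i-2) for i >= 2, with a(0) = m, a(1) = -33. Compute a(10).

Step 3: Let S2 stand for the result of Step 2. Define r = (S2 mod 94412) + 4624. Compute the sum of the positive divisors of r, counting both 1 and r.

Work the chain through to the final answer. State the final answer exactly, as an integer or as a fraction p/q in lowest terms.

Step 1: squarings mod 181: 88^1=88, 88^2=142, 88^4=73, 88^8=80, 88^16=65, 88^32=62, 88^64=43, 88^128=39, 88^256=73, 88^512=80, 88^1024=65, 88^2048=62, 88^4096=43, 88^8192=39, 88^16384=73, 88^32768=80, 88^65536=65, 88^131072=62, 88^262144=43, 88^524288=39; 88^803709 = 88^1 * 88^4 * 88^8 * 88^16 * 88^32 * 88^64 * 88^256 * 88^512 * 88^16384 * 88^262144 * 88^524288 = 162 (mod 181); answer 162
Step 2: S1 = 162; m = -2; a(2) = 2*(-33) + 1*(-2) = -68; iterating: a(2)=-68, a(3)=-169, a(4)=-406, a(5)=-981, a(6)=-2368, a(7)=-5717, a(8)=-13802, a(9)=-33321, a(10)=-80444; answer -80444
Step 3: S2 = -80444; r = 18592; 18592 = 2^5 * 7 * 83; sigma = (1 + 2 + 4 + 8 + 16 + 32) * (1 + 7) * (1 + 83) = 63 * 8 * 84 = 42336; answer 42336

42336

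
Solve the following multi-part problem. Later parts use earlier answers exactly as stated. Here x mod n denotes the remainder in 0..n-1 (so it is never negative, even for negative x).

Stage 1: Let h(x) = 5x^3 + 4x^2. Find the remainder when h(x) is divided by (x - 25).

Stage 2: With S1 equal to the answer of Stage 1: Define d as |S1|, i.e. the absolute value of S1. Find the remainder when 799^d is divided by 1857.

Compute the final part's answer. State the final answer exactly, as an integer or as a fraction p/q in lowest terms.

1783

Stage 1: remainder = value at the root: 5*(25)^3 + 4*(25)^2 = (78125) + (2500) = 80625; answer 80625
Stage 2: S1 = 80625; d = 80625; squarings mod 1857: 799^1=799, 799^2=1450, 799^4=376, 799^8=244, 799^16=112, 799^32=1402, 799^64=898, 799^128=466, 799^256=1744, 799^512=1627, 799^1024=904, 799^2048=136, 799^4096=1783, 799^8192=1762, 799^16384=1597, 799^32768=748, 799^65536=547; 799^80625 = 799^1 * 799^16 * 799^32 * 799^64 * 799^128 * 799^512 * 799^2048 * 799^4096 * 799^8192 * 799^65536 = 1783 (mod 1857); answer 1783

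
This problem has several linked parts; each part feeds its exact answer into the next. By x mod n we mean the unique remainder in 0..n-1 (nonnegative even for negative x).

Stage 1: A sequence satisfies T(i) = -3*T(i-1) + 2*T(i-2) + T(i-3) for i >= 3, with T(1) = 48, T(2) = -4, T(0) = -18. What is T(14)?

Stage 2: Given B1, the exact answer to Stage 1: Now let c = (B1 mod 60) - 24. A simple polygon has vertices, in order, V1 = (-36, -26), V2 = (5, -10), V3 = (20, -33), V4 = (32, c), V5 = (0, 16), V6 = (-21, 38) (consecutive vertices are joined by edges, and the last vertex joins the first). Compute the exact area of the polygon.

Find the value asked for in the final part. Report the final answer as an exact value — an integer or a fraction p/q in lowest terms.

Stage 1: T(3) = -3*(-4) + 2*(48) + 1*(-18) = 90; iterating: T(3)=90, T(4)=-230, T(5)=866, T(6)=-2968, T(7)=10406, T(8)=-36288, T(9)=126708, T(10)=-442294, T(11)=1544010, T(12)=-5389910, T(13)=18815456, T(14)=-65682178; answer -65682178
Stage 2: B1 = -65682178; c = -22; cross terms: (-36*-10 - 5*-26)=490, (5*-33 - 20*-10)=35, (20*-22 - 32*-33)=616, (32*16 - 0*-22)=512, (0*38 - -21*16)=336, (-21*-26 - -36*38)=1914; twice the area = |3903| = 3903; area = 3903/2; answer 3903/2

3903/2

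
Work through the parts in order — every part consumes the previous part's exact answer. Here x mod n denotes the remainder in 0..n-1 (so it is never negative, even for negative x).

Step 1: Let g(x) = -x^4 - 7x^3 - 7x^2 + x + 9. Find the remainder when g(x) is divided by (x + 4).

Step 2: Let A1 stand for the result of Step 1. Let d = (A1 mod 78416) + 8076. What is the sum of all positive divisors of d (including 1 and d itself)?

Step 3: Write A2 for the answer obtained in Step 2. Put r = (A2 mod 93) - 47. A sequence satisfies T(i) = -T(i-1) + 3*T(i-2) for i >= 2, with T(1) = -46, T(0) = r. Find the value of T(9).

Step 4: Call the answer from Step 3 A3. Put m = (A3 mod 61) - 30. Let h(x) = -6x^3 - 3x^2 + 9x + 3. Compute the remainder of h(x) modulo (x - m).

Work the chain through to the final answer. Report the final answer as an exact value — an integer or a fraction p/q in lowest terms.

Step 1: remainder = value at the root: -1*(-4)^4 - 7*(-4)^3 - 7*(-4)^2 + 1*(-4)^1 + 9 = (-256) + (448) + (-112) + (-4) + (9) = 85; answer 85
Step 2: A1 = 85; d = 8161; 8161 is prime, so its only divisors are 1 and 8161; sigma = 1 + 8161 = 8162; answer 8162
Step 3: A2 = 8162; r = 24; T(2) = -1*(-46) + 3*(24) = 118; iterating: T(2)=118, T(3)=-256, T(4)=610, T(5)=-1378, T(6)=3208, T(7)=-7342, T(8)=16966, T(9)=-38992; answer -38992
Step 4: A3 = -38992; m = 18; remainder = value at the root: -6*(18)^3 - 3*(18)^2 + 9*(18)^1 + 3 = (-34992) + (-972) + (162) + (3) = -35799; answer -35799

-35799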